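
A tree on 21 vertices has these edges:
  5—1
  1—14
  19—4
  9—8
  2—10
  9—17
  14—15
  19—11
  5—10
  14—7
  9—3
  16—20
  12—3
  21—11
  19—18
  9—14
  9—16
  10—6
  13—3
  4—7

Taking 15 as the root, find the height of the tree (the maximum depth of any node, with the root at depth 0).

21 sits deepest: 15–14–7–4–19–11–21 — 6 edges from the root.

6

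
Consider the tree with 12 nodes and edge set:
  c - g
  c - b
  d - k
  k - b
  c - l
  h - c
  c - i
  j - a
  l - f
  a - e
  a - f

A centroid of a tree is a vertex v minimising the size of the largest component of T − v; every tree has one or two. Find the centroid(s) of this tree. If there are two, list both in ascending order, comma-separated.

c

If c is removed the pieces have sizes 5, 3, 1, 1, 1, all ≤ ⌊12/2⌋ = 6.
No neighbour of c does as well, so c is the unique centroid.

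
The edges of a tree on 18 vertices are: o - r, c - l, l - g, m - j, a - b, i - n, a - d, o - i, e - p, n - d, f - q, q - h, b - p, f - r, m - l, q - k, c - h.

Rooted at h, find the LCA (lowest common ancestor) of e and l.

Ancestors of e (toward the root): e, p, b, a, d, n, i, o, r, f, q, h.
Ancestors of l: l, c, h.
The deepest node appearing in both lists is h.

h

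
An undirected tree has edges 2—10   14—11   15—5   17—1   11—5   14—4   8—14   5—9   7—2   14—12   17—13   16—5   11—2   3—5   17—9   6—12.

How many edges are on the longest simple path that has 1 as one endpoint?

A farthest node from 1 is 6.
The path 1 – 17 – 9 – 5 – 11 – 14 – 12 – 6 has 7 edges.

7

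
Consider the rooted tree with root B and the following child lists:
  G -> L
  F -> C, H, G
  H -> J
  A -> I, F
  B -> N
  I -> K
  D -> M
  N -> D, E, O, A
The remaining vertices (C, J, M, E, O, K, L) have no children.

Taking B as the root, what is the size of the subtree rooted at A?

Descendants of A (including itself): A, F, I, G, H, C, K, L, J. That's 9.

9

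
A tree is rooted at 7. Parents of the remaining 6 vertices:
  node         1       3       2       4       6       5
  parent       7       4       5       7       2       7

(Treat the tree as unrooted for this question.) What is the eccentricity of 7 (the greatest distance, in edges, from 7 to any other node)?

A farthest node from 7 is 6.
The path 7–5–2–6 has 3 edges.

3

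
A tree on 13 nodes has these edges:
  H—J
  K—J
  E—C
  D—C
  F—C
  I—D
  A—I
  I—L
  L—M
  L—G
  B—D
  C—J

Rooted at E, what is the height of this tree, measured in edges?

5

The longest root-to-leaf path is E → C → D → I → L → G (5 edges).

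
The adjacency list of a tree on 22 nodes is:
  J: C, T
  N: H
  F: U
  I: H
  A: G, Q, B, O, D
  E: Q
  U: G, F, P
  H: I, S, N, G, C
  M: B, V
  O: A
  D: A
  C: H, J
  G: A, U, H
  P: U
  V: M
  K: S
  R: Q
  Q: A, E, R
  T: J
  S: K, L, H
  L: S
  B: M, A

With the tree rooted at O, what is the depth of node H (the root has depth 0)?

Path from O to H: O – A – G – H, which has 3 edges.

3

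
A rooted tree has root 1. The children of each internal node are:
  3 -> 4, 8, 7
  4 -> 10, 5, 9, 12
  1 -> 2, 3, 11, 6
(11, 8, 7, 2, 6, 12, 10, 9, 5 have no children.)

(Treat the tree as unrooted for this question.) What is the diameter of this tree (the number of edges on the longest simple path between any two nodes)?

4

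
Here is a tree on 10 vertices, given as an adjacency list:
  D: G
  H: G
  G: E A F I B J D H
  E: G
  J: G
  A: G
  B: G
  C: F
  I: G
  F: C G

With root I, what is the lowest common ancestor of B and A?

Path B→root: B G I; path A→root: A G I.
First common node: G.

G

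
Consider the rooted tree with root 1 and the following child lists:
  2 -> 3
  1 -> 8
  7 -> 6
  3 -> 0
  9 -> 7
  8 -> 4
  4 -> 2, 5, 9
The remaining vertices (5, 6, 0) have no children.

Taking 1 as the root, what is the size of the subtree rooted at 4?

8

4's subtree: {4, 9, 2, 5, 7, 3, 6, 0}, size 8.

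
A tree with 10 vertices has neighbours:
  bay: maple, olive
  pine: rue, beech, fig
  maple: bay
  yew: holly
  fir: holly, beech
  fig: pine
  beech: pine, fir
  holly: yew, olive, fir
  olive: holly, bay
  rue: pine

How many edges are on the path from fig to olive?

5

fig – pine – beech – fir – holly – olive: 5 edges.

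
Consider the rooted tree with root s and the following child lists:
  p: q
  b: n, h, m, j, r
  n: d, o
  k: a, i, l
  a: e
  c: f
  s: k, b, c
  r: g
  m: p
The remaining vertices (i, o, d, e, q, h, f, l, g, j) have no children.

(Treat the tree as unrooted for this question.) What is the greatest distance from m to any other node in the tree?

5

Distances from m peak at 5, attained at e.
m – b – s – k – a – e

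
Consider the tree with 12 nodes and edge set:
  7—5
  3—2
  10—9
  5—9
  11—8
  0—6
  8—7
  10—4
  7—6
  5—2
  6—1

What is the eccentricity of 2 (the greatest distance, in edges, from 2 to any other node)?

Distances from 2 peak at 4, attained at 11 (0, 4, 1 also at distance 4).
2 – 5 – 7 – 8 – 11

4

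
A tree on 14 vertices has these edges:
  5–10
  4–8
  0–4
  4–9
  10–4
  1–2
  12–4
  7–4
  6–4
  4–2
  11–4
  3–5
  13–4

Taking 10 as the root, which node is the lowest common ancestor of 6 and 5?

10

6's ancestor chain is 6, 4, 10 and 5's is 5, 10; they first meet at 10.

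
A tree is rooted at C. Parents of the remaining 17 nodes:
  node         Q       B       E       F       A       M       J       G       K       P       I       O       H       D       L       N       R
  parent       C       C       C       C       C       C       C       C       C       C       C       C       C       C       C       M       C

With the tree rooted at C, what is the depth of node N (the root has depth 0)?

Climbing from N to the root: N–M–C. That's 2 steps.

2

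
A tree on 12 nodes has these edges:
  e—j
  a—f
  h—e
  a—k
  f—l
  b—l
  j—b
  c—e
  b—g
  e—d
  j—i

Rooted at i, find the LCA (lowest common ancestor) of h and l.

j

h's ancestor chain is h, e, j, i and l's is l, b, j, i; they first meet at j.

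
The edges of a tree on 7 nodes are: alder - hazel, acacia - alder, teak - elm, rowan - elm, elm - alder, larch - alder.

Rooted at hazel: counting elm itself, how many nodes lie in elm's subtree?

3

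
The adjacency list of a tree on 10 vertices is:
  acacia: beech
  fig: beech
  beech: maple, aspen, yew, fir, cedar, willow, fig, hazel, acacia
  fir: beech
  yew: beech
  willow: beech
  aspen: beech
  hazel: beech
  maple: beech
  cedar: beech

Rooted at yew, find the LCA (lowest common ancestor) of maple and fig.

beech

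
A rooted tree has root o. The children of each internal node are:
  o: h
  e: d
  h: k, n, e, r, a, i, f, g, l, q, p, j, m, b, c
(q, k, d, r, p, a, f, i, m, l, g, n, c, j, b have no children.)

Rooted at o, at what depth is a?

2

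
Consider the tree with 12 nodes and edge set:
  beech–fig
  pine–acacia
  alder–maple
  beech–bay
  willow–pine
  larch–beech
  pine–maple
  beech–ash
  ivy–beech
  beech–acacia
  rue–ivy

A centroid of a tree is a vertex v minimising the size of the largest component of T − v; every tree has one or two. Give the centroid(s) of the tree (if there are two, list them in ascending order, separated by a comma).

Delete beech: the remaining components have sizes 5, 2, 1, 1, 1, 1. Max 5 ≤ 6, so beech is a centroid.
No neighbour of beech does as well, so beech is the unique centroid.

beech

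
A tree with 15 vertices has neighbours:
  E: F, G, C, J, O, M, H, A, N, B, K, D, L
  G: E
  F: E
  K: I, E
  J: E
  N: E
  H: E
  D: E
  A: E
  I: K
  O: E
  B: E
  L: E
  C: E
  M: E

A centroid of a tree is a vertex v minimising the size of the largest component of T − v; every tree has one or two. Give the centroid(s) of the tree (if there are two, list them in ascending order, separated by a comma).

E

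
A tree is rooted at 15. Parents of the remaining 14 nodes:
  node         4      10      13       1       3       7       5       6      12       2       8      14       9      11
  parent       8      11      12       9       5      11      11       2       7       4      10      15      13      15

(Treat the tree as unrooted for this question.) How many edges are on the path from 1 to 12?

3

1–9–13–12: 3 edges.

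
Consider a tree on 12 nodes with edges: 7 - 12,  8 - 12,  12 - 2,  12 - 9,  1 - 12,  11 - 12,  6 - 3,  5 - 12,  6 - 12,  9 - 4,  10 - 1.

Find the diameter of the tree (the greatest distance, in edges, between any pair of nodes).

BFS from 3 reaches 10 last, at distance 4; BFS from 10 confirms no node is farther.
Path: 3 - 6 - 12 - 1 - 10.

4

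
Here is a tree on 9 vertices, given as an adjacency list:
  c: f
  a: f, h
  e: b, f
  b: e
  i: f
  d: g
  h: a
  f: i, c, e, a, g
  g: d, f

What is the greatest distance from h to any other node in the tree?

The node farthest from h is b (d also at distance 4), via h-a-f-e-b — 4 edges.

4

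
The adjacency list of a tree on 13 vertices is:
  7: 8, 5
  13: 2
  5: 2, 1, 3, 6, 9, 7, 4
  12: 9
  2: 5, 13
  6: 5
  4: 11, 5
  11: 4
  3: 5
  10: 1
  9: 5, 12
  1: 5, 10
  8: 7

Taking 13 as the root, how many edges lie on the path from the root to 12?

Climbing from 12 to the root: 12–9–5–2–13. That's 4 steps.

4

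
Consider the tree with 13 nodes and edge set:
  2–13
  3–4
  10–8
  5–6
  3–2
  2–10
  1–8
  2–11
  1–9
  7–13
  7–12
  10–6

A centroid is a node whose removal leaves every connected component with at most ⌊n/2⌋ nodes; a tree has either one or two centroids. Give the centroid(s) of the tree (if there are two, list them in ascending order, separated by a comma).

Delete 2: the remaining components have sizes 6, 3, 2, 1. Max 6 ≤ 6, so 2 is a centroid.
Every other node leaves some component of size > 6, so the centroid is unique.

2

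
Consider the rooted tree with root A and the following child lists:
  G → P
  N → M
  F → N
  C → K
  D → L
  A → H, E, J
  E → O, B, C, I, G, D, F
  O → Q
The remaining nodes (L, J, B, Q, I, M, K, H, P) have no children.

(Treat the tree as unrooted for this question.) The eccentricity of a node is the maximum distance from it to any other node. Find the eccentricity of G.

4

Distances from G peak at 4, attained at M.
G-E-F-N-M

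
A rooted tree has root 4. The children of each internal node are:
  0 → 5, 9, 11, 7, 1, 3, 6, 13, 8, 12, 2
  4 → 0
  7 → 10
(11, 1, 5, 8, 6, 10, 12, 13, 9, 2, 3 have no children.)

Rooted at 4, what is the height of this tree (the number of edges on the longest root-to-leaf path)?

3

The longest root-to-leaf path is 4 – 0 – 7 – 10 (3 edges).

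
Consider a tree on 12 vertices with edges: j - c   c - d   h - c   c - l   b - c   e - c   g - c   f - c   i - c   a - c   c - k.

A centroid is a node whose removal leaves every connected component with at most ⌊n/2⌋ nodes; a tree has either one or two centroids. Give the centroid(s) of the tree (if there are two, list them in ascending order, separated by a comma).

c

Removing c splits the tree into components of sizes 1, 1, 1, 1, 1, 1, 1, 1, 1, 1, 1; the largest is 1 ≤ ⌊12/2⌋ = 6.
Every other node leaves some component of size > 6, so the centroid is unique.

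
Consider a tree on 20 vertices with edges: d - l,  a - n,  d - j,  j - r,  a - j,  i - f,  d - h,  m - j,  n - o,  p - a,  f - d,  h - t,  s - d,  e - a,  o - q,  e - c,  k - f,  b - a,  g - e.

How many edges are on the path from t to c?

6

t – h – d – j – a – e – c: 6 edges.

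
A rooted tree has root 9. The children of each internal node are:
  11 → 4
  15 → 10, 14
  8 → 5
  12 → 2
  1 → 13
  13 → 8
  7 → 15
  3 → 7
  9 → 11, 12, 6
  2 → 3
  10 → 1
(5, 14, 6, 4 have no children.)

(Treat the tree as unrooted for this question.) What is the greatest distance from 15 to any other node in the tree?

7

Distances from 15 peak at 7, attained at 4.
15-7-3-2-12-9-11-4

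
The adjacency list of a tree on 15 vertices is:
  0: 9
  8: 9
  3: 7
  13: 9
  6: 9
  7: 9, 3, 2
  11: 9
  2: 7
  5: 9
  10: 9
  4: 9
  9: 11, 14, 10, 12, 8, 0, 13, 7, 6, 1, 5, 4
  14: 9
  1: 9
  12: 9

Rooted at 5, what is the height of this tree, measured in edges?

3

A deepest node is 2, reached by 5 → 9 → 7 → 2.
That path has 3 edges, so the height is 3.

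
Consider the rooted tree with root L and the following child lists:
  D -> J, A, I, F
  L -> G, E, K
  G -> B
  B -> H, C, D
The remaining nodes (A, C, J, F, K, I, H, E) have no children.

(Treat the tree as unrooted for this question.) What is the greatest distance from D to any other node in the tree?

4

The node farthest from D is K (E also at distance 4), via D – B – G – L – K — 4 edges.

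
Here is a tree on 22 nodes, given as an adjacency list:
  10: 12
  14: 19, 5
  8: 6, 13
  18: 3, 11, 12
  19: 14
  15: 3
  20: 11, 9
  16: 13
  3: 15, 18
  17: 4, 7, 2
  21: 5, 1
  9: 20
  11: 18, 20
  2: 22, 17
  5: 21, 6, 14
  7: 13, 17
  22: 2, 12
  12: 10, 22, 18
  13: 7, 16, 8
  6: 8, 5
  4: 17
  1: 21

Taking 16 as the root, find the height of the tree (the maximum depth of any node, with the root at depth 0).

10

A deepest node is 9, reached by 16-13-7-17-2-22-12-18-11-20-9.
That path has 10 edges, so the height is 10.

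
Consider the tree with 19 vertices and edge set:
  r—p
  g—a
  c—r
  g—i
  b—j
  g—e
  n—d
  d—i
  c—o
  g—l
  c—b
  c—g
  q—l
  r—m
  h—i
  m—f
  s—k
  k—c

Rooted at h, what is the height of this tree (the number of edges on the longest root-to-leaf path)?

6

A deepest node is f, reached by h → i → g → c → r → m → f.
That path has 6 edges, so the height is 6.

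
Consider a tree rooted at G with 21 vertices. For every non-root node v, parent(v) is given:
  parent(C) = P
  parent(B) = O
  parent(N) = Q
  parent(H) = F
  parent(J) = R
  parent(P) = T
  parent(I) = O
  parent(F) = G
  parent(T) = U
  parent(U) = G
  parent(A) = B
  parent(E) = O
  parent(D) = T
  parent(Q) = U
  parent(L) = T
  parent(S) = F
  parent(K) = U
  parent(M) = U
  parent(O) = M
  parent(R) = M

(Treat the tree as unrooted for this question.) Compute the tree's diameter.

A longest path is A – B – O – M – U – G – F – H, with 7 edges.

7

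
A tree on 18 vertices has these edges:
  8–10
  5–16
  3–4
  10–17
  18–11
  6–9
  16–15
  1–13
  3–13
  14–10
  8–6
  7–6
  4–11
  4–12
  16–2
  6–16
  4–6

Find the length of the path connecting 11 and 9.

The path is 11 – 4 – 6 – 9, which has 3 edges.

3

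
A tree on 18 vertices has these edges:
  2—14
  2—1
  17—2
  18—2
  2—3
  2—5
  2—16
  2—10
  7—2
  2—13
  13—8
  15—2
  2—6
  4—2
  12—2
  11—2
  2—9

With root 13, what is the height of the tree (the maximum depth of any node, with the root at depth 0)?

2

A deepest node is 15, reached by 13 – 2 – 15.
That path has 2 edges, so the height is 2.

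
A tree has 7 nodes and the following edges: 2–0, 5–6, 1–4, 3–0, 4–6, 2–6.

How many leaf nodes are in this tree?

3

Degree-1 nodes: 1, 3, 5 — 3 of them.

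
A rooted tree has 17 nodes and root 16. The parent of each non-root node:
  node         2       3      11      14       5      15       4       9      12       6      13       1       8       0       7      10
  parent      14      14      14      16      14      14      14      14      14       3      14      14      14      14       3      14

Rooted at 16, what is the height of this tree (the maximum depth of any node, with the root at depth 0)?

3

The longest root-to-leaf path is 16-14-3-6 (3 edges).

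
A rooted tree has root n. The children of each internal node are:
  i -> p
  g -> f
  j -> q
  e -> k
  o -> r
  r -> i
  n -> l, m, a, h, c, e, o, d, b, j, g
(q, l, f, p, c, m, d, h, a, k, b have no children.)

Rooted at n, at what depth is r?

2

Climbing from r to the root: r – o – n. That's 2 steps.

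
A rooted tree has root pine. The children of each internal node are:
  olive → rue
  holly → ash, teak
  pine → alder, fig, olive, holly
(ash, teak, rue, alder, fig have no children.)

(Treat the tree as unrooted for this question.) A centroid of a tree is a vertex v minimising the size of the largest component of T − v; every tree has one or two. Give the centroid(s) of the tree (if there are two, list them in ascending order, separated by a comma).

Delete pine: the remaining components have sizes 3, 2, 1, 1. Max 3 ≤ 4, so pine is a centroid.
Every other node leaves some component of size > 4, so the centroid is unique.

pine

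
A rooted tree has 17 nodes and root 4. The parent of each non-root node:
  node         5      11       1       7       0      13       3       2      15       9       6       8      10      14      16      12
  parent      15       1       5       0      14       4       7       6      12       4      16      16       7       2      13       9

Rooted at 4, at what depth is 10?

4–13–16–6–2–14–0–7–10 — 8 edges.

8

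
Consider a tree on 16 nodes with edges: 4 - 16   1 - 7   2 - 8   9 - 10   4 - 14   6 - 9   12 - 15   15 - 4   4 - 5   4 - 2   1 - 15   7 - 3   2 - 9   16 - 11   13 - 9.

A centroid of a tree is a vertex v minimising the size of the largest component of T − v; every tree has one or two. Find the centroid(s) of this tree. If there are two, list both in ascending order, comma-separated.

Delete 4: the remaining components have sizes 6, 5, 2, 1, 1. Max 6 ≤ 8, so 4 is a centroid.
Every other node leaves some component of size > 8, so the centroid is unique.

4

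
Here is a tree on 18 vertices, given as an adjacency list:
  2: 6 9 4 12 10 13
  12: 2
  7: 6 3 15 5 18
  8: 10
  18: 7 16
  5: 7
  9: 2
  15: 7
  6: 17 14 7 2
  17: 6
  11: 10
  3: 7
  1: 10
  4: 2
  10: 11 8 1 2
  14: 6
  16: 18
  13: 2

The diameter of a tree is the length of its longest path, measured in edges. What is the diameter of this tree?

Starting from 1, a farthest node is 16 at distance 6.
One longest path: 1–10–2–6–7–18–16.
So the diameter is 6.

6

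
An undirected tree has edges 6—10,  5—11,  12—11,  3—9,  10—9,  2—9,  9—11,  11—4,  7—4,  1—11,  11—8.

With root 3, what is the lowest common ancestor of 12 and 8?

11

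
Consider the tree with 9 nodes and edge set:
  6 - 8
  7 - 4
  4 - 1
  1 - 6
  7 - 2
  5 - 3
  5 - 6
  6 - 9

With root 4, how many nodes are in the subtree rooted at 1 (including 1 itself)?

6

The subtree rooted at 1 contains: 1, 6, 5, 9, 8, 3 — 6 nodes.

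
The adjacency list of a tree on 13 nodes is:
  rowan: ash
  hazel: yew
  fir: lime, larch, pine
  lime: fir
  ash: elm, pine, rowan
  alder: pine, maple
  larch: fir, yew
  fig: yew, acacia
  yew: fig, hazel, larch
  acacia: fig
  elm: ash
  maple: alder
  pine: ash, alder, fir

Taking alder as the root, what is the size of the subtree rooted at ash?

3

ash's subtree: {ash, elm, rowan}, size 3.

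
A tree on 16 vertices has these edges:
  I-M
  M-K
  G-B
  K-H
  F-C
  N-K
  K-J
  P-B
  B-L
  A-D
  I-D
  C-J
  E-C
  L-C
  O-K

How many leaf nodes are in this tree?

Exactly 8 nodes have a single neighbour: A, E, F, G, H, N, O, P.

8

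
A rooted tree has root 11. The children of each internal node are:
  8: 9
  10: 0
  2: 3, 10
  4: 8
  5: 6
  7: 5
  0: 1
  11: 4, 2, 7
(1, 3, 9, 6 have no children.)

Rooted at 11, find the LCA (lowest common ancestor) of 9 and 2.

Ancestors of 9 (toward the root): 9, 8, 4, 11.
Ancestors of 2: 2, 11.
The deepest node appearing in both lists is 11.

11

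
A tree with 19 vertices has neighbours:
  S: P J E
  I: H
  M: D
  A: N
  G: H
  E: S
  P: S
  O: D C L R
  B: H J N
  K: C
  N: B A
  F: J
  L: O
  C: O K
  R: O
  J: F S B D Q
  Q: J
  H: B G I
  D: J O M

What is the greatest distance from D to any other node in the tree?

4

Distances from D peak at 4, attained at I (A, G also at distance 4).
D – J – B – H – I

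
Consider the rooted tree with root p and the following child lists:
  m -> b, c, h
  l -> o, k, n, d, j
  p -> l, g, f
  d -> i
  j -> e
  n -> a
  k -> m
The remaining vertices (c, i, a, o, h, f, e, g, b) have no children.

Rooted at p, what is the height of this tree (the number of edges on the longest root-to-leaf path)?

4

h sits deepest: p–l–k–m–h — 4 edges from the root.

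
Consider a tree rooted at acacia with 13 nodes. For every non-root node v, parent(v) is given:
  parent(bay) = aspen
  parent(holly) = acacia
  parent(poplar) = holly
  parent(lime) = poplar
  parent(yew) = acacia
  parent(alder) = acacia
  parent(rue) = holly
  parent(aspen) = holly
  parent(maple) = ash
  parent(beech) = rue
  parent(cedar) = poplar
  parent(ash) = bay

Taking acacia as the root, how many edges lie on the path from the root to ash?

Path from acacia to ash: acacia – holly – aspen – bay – ash, which has 4 edges.

4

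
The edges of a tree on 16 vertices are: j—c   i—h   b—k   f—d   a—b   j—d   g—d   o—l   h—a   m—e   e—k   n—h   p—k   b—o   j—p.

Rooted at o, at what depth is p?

Path from o to p: o–b–k–p, which has 3 edges.

3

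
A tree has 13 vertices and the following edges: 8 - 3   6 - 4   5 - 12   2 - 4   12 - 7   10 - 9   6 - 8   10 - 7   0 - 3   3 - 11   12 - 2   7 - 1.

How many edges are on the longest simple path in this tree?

Starting from 0, a farthest node is 9 at distance 9.
One longest path: 0-3-8-6-4-2-12-7-10-9.
So the diameter is 9.

9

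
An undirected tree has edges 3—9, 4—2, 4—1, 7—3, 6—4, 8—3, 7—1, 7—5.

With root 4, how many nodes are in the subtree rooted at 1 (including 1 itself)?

6

Descendants of 1 (including itself): 1, 7, 5, 3, 8, 9. That's 6.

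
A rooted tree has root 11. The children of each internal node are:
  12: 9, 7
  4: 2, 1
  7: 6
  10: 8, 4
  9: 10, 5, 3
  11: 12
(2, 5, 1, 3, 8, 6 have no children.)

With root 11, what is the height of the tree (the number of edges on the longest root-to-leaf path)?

A deepest node is 2, reached by 11–12–9–10–4–2.
That path has 5 edges, so the height is 5.

5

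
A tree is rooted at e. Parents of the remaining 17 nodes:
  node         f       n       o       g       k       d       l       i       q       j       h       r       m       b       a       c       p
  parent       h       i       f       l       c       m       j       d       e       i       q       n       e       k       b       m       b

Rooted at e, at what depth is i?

3

Path from e to i: e → m → d → i, which has 3 edges.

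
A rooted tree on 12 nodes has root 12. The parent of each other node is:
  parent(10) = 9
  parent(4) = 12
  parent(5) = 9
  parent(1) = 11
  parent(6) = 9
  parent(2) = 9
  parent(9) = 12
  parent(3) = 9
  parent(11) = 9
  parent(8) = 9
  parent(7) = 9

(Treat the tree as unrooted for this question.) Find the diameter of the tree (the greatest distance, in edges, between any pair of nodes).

4

BFS from 4 reaches 1 last, at distance 4; BFS from 1 confirms no node is farther.
Path: 4 – 12 – 9 – 11 – 1.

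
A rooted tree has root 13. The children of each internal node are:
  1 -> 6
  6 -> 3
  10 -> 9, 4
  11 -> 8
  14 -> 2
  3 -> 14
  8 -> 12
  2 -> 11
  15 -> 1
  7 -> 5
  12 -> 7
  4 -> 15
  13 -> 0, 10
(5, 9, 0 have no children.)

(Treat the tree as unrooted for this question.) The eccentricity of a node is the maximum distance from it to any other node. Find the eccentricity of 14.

8

Distances from 14 peak at 8, attained at 0.
14 – 3 – 6 – 1 – 15 – 4 – 10 – 13 – 0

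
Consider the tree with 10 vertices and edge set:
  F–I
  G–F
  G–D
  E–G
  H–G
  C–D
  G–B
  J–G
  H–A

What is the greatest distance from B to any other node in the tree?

3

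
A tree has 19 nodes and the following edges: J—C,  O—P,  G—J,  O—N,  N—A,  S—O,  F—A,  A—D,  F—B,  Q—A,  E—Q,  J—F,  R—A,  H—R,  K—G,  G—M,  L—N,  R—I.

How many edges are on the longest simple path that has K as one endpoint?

The node farthest from K is P (S also at distance 7), via K – G – J – F – A – N – O – P — 7 edges.

7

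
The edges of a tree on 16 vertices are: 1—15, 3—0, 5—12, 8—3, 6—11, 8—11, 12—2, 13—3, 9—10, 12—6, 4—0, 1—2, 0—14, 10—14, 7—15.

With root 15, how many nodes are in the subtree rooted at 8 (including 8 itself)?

The subtree rooted at 8 contains: 8, 3, 13, 0, 4, 14, 10, 9 — 8 nodes.

8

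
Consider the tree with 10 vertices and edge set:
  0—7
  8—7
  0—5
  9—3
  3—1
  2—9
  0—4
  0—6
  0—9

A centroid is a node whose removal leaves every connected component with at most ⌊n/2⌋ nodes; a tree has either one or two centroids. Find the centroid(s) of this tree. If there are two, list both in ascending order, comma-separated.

Removing 0 splits the tree into components of sizes 4, 2, 1, 1, 1; the largest is 4 ≤ ⌊10/2⌋ = 5.
No neighbour of 0 does as well, so 0 is the unique centroid.

0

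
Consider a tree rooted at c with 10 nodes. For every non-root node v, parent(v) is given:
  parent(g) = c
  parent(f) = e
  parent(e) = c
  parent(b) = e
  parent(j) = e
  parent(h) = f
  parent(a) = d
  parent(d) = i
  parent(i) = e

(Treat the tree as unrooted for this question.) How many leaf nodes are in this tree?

The leaves are a, b, g, h, j.
That is 5 leaves.

5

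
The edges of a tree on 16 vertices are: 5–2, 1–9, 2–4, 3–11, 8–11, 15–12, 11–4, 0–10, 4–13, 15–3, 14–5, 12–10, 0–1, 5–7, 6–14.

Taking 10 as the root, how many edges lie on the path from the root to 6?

9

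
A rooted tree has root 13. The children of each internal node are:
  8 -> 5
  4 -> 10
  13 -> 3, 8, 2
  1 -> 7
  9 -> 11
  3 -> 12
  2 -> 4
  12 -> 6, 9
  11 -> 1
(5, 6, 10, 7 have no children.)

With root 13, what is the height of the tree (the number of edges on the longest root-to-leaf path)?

6

A deepest node is 7, reached by 13 → 3 → 12 → 9 → 11 → 1 → 7.
That path has 6 edges, so the height is 6.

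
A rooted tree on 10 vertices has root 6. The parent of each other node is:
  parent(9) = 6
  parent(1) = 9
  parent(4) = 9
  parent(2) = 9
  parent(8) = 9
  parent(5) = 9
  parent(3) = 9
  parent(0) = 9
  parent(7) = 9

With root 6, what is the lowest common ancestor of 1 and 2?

9

1's ancestor chain is 1, 9, 6 and 2's is 2, 9, 6; they first meet at 9.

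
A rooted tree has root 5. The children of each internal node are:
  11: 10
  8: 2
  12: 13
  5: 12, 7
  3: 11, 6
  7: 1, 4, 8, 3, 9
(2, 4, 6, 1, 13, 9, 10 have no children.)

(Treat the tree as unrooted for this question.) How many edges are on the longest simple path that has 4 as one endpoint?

4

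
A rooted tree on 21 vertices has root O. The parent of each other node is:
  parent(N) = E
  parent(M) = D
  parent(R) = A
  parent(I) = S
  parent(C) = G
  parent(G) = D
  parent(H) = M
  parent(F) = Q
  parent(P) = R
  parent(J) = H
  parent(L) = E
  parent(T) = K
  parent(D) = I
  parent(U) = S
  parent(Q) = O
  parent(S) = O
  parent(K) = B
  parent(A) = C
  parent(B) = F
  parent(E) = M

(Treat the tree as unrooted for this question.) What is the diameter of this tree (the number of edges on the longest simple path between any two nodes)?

13

BFS from T reaches P last, at distance 13; BFS from P confirms no node is farther.
Path: T – K – B – F – Q – O – S – I – D – G – C – A – R – P.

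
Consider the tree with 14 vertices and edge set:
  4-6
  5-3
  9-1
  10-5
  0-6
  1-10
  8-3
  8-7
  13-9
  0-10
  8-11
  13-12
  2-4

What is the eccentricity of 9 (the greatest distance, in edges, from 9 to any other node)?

6

The node farthest from 9 is 7 (11, 2 also at distance 6), via 9–1–10–5–3–8–7 — 6 edges.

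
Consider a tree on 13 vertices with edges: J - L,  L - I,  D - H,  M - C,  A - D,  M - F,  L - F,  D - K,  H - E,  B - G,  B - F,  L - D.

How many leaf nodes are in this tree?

Degree-1 nodes: A, C, E, G, I, J, K — 7 of them.

7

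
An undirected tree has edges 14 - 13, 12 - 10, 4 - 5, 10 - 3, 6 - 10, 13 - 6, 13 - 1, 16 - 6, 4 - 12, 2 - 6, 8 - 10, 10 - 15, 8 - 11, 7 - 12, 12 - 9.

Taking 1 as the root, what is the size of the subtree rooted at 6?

The subtree rooted at 6 contains: 6, 10, 2, 16, 3, 12, 15, 8, 7, 4, 9, 11, 5 — 13 nodes.

13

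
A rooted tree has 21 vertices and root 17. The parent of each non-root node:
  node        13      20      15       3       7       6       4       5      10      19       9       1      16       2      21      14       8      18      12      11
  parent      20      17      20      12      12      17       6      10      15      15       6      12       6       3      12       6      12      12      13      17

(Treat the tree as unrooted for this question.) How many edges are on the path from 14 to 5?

6

The path is 14–6–17–20–15–10–5, which has 6 edges.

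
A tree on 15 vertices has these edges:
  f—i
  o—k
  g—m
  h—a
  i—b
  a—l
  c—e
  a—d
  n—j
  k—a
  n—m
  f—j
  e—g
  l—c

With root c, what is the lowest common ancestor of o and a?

o's ancestor chain is o, k, a, l, c and a's is a, l, c; they first meet at a.

a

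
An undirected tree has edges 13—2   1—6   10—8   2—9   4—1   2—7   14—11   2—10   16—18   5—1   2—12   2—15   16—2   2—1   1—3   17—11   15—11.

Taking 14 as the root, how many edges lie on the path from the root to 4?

Climbing from 4 to the root: 4 → 1 → 2 → 15 → 11 → 14. That's 5 steps.

5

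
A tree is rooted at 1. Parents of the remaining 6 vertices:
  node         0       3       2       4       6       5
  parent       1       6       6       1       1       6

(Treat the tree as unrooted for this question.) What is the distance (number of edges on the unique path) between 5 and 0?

3

Walking from 5: 5–6–1–0. Length 3.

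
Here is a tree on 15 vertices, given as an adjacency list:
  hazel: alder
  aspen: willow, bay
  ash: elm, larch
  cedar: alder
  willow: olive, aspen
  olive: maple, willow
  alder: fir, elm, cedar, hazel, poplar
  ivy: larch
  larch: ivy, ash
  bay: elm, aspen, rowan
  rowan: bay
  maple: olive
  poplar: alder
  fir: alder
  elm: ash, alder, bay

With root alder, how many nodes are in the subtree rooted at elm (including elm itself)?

elm's subtree: {elm, bay, ash, rowan, aspen, larch, willow, ivy, olive, maple}, size 10.

10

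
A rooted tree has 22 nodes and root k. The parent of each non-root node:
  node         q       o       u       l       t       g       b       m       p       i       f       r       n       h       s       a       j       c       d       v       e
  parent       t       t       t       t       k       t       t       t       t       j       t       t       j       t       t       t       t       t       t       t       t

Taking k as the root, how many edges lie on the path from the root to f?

2

Climbing from f to the root: f – t – k. That's 2 steps.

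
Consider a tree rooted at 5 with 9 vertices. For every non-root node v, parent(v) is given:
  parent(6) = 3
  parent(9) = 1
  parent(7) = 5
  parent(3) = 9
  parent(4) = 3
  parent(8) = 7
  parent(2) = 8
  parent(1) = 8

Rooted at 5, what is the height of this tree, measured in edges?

6

4 sits deepest: 5-7-8-1-9-3-4 — 6 edges from the root.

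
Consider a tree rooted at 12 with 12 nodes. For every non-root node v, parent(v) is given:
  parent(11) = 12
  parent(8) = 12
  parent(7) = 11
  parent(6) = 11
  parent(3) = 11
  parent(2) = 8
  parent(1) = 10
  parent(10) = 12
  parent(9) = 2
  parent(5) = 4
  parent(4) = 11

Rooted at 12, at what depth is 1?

2

Path from 12 to 1: 12–10–1, which has 2 edges.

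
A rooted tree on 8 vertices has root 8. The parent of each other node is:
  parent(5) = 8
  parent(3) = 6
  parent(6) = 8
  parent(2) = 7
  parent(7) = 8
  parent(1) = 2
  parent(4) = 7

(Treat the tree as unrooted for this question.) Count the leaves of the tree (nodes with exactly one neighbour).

The leaves are 1, 3, 4, 5.
That is 4 leaves.

4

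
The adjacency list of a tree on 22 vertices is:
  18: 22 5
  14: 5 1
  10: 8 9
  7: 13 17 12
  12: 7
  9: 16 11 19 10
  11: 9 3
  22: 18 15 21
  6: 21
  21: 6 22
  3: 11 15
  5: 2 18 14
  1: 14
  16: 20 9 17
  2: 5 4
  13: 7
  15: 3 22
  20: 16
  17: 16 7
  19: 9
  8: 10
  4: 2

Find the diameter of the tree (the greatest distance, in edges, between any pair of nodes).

12

A longest path is 13 - 7 - 17 - 16 - 9 - 11 - 3 - 15 - 22 - 18 - 5 - 2 - 4, with 12 edges.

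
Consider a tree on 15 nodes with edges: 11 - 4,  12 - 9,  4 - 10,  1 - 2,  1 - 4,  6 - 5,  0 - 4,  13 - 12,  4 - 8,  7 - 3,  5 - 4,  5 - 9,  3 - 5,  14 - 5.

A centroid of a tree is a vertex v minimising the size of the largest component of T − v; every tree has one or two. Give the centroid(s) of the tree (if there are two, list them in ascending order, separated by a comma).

5

Removing 5 splits the tree into components of sizes 7, 3, 2, 1, 1; the largest is 7 ≤ ⌊15/2⌋ = 7.
Every other node leaves some component of size > 7, so the centroid is unique.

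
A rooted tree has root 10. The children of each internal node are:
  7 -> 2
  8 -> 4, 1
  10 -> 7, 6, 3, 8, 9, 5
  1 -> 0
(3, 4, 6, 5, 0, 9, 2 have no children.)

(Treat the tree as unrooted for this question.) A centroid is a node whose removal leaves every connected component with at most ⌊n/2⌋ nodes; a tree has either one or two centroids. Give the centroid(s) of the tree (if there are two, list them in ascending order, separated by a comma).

Removing 10 splits the tree into components of sizes 4, 2, 1, 1, 1, 1; the largest is 4 ≤ ⌊11/2⌋ = 5.
No neighbour of 10 does as well, so 10 is the unique centroid.

10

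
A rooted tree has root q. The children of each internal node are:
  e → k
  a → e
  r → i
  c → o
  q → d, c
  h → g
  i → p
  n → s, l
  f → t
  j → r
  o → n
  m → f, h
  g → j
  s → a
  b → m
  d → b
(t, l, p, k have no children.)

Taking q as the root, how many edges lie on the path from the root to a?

Climbing from a to the root: a–s–n–o–c–q. That's 5 steps.

5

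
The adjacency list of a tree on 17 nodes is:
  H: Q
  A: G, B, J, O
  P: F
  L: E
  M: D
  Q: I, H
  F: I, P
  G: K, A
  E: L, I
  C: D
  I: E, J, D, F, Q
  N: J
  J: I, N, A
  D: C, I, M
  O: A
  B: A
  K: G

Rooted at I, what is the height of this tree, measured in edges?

The longest root-to-leaf path is I-J-A-G-K (4 edges).

4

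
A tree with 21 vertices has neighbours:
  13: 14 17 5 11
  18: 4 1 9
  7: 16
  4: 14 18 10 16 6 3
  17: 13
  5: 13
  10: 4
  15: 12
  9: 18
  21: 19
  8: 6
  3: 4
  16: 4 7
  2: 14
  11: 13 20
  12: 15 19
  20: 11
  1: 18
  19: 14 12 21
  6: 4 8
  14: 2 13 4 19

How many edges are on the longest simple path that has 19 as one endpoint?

The node farthest from 19 is 9 (8, 20, 1, 7 also at distance 4), via 19–14–4–18–9 — 4 edges.

4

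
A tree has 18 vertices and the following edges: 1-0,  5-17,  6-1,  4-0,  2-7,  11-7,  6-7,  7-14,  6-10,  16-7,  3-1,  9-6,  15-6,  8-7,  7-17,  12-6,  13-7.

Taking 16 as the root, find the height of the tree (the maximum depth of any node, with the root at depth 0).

5

4 sits deepest: 16-7-6-1-0-4 — 5 edges from the root.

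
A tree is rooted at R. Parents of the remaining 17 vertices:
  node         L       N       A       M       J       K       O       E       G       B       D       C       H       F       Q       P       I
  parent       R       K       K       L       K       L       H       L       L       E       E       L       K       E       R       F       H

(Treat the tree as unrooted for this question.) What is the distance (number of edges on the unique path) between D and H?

D - E - L - K - H: 4 edges.

4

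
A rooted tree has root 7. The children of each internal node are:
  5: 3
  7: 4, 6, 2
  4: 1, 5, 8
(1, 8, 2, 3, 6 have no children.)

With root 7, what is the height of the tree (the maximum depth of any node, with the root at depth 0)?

3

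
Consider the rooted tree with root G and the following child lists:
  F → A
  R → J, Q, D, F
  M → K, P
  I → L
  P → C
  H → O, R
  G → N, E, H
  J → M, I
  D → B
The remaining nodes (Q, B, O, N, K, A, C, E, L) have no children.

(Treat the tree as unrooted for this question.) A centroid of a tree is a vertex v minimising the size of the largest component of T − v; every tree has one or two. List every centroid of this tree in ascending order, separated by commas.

R

If R is removed the pieces have sizes 7, 5, 2, 2, 1, all ≤ ⌊18/2⌋ = 9.
No neighbour of R does as well, so R is the unique centroid.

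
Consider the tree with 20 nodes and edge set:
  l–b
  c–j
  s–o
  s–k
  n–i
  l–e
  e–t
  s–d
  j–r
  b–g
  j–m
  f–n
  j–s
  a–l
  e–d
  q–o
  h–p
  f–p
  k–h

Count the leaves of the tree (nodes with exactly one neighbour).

8

Exactly 8 nodes have a single neighbour: a, c, g, i, m, q, r, t.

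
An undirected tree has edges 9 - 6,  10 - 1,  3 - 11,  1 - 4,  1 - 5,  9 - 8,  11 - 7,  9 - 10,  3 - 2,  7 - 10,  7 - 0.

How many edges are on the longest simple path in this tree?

6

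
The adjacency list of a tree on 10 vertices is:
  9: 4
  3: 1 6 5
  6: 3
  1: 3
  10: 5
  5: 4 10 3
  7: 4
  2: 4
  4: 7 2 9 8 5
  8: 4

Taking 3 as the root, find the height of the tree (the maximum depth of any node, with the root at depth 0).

3

A deepest node is 7, reached by 3–5–4–7.
That path has 3 edges, so the height is 3.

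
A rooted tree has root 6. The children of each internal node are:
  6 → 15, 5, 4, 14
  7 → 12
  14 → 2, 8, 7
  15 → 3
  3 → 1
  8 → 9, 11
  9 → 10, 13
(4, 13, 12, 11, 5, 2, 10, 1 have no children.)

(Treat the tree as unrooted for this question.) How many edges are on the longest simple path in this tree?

7

Starting from 1, a farthest node is 13 at distance 7.
One longest path: 1 – 3 – 15 – 6 – 14 – 8 – 9 – 13.
So the diameter is 7.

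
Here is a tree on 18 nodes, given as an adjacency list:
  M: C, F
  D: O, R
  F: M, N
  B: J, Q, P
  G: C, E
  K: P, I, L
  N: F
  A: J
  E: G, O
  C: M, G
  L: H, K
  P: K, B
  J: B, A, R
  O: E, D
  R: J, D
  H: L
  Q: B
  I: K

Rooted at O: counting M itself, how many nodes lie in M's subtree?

Descendants of M (including itself): M, F, N. That's 3.

3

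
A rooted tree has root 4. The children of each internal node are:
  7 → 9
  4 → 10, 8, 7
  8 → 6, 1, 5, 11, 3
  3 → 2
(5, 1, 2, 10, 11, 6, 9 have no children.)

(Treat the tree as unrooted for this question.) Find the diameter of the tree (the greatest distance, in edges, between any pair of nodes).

5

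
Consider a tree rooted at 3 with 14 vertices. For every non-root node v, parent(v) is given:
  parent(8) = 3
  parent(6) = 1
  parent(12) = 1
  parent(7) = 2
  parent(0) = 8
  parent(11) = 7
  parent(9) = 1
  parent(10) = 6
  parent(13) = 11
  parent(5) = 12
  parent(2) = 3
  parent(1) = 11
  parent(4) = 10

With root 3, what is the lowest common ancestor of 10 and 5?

1

Ancestors of 10 (toward the root): 10, 6, 1, 11, 7, 2, 3.
Ancestors of 5: 5, 12, 1, 11, 7, 2, 3.
The deepest node appearing in both lists is 1.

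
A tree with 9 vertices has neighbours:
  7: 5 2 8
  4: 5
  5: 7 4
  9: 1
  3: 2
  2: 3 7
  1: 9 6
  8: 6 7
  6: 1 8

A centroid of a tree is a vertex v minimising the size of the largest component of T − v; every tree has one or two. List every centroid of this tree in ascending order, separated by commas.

7

Delete 7: the remaining components have sizes 4, 2, 2. Max 4 ≤ 4, so 7 is a centroid.
Every other node leaves some component of size > 4, so the centroid is unique.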